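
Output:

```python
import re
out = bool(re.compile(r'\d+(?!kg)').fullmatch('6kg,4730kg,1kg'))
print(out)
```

For `fullmatch`, every character of the input must be accounted for by the pattern.
Here the string isn't matched end-to-end, so the call returns None, and `bool(None)` is False.

False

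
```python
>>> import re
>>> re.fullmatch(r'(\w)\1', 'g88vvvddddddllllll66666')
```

None

After group 1 captures some text, `\1` only succeeds where that same text appears again.
`re.fullmatch` is like wrapping the pattern in `^…$` (in single-line mode).
Here there's no way to consume every character, so the call returns None.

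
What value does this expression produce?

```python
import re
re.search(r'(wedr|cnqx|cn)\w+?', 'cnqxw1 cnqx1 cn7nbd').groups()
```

Alternation tries branches left to right and keeps the first one that lets the overall match succeed at that position.
Unlike `match`, `search` isn't anchored — it looks for the pattern anywhere in the string.
The match spans [0:5] → 'cnqxw'.
Captured: group 1 = 'cnqx'.

('cnqx',)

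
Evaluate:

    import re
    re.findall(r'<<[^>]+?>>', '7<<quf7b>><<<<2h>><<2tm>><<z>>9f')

Scanning left to right: at [1:10] → '<<quf7b>>'; at [10:18] → '<<<<2h>>'; at [18:25] → '<<2tm>>'; at [25:30] → '<<z>>'.
`findall` yields the raw match text (4 of them) because the pattern has no groups.

['<<quf7b>>', '<<<<2h>>', '<<2tm>>', '<<z>>']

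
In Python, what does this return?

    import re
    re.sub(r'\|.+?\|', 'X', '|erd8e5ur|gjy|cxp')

The `?` after the quantifier makes it lazy — it takes as little as possible before letting the rest of the pattern try.
Every occurrence is swapped for 'X'.

'Xgjy|cxp'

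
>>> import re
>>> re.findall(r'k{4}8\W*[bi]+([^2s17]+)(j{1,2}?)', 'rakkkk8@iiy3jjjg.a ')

The pattern matches exactly 4 of the literal 'k', then a literal '8', then zero or more of a non-word character; then one or more of one of [bi]; then one or more of any character except [2s17] (captured); then 1 to 2 of a literal 'j' (lazy) (captured).
`findall` packs the 2 group values into a tuple for every match.

[('y3jj', 'j')]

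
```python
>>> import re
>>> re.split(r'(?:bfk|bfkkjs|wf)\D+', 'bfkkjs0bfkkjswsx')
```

['', '0', '']

Each match becomes a cut point; 3 segments remain.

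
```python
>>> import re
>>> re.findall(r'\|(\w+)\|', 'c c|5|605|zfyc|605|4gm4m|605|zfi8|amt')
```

['5', 'zfyc', '4gm4m', 'zfi8']

One capturing group, so `findall` returns just the captured substring from each match — 4 in all.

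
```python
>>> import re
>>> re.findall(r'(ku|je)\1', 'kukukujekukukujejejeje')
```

`\1` has to match the exact text group 1 already captured.
Walking the string: at [0:4] match 'kuku', group 1 = 'ku'; at [8:12] match 'kuku', group 1 = 'ku'; at [14:18] match 'jeje', group 1 = 'je'; at [18:22] match 'jeje', group 1 = 'je'.
Because there's exactly one group, `findall` drops the full match and keeps group 1 from each hit.

['ku', 'ku', 'je', 'je']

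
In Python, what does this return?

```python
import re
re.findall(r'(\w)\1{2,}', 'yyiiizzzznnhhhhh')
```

After group 1 captures some text, `\1` only succeeds where that same text appears again.
Because there's exactly one group, `findall` drops the full match and keeps group 1 from each hit.

['i', 'z', 'h']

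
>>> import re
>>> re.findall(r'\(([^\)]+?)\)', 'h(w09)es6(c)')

Matches: at [1:6] match '(w09)', group 1 = 'w09'; at [9:12] match '(c)', group 1 = 'c'.
With a single group, `findall` returns only what that group captured — 2 items.

['w09', 'c']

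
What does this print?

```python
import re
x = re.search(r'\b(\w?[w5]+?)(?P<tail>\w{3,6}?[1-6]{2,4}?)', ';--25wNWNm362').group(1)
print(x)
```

This matches a word boundary (`\b`, zero-width); then optionally a word character, then one or more of one of [w5] (lazy) (captured); then 3 to 6 of a word character (lazy), then 2 to 4 of a character in [1-6] (lazy) (captured as 'tail').
Lazy quantifiers expand one character at a time until the remainder of the pattern can match.
`re.search` scans for the first position where the pattern succeeds.
The match spans [3:12] → '25wNWNm36'.
Captured: group 1 = '25', group 2 = 'wNWNm36'.

25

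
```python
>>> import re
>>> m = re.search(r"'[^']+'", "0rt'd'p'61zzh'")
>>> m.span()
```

(3, 6)

`re.search` scans for the first position where the pattern succeeds.
The match spans [3:6] → "'d'".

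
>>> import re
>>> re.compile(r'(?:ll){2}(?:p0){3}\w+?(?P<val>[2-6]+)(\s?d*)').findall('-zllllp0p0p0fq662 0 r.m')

This matches the literal 'll' repeated 2 times, then the literal 'p0' repeated 3 times, then one or more of a word character (lazy); then one or more of a character in [2-6] (captured as 'val'); then optionally whitespace, then zero or more of the literal 'd' (captured).
Matches: at [2:18] match 'llllp0p0p0fq662 ', groups = ('662', ' ').
2 groups means the one result is a tuple of 2 captured strings — 1 here.

[('662', ' ')]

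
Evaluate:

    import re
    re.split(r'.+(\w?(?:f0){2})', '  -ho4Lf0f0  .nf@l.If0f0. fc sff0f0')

['', 'f0f0', '']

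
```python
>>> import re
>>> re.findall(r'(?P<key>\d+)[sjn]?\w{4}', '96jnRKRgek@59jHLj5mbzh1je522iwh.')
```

['96', '59', '1']

One capturing group, so `findall` returns just the captured substring from each match — 3 in all.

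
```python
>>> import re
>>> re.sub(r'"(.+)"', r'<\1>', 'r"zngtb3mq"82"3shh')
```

Matches: at [1:14] → '"zngtb3mq"82"'.
`\1` in the replacement pulls in group 1's text for each match.

'r<zngtb3mq"82>3shh'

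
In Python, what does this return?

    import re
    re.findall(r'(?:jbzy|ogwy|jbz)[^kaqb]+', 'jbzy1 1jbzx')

['jbzy1 1j']

Since nothing is captured, `findall` lists the 1 matched substring directly.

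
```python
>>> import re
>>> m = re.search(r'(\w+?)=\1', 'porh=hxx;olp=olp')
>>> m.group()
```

'h=h'

`\1` has to match the exact text group 1 already captured.
Unlike `match`, `search` isn't anchored — it looks for the pattern anywhere in the string.
The match spans [3:6] → 'h=h'.
Captured: group 1 = 'h'.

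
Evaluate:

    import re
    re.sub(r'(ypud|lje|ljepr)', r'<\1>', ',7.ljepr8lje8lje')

The regex engine tests alternatives in the order written; an earlier branch that matches wins even if a later one would match more.
Matches: at [3:6] → 'lje'; at [9:12] → 'lje'; at [13:16] → 'lje'.
The replacement refers to a captured group, so each match is rewritten using its own captured text.

',7.<lje>pr8<lje>8<lje>'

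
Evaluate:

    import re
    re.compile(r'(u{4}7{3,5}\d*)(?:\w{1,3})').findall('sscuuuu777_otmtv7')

['uuuu777']

One capturing group, so `findall` returns just the captured substring from the one match — 1 in all.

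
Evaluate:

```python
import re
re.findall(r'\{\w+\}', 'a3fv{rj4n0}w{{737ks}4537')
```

`findall` yields the raw match text (2 of them) because the pattern has no groups.

['{rj4n0}', '{737ks}']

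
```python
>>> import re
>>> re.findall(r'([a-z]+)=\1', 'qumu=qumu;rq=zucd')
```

['qumu']

`\1` has to match the exact text group 1 already captured.
Because there's exactly one group, `findall` drops the full match and keeps group 1 from the one hit.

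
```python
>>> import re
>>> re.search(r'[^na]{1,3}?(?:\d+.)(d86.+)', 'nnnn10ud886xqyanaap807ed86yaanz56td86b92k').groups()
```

The pattern matches 1 to 3 of any character except [na] (lazy); then one or more of a digit, then any character (non-capturing group); then the literal 'd86', then one or more of any character (captured).
`search` walks the string left to right and returns the first match it finds.
The match spans [18:41] → 'p807ed86yaanz56td86b92k'.
Captured: group 1 = 'd86yaanz56td86b92k'.

('d86yaanz56td86b92k',)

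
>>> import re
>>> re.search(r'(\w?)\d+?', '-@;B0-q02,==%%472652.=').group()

This matches optionally a word character (captured); then one or more of a digit (lazy).
The match spans [3:5] → 'B0'.

'B0'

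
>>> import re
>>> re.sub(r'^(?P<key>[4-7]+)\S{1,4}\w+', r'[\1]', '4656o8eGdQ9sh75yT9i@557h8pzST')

'[4656]@557h8pzST'

The pattern matches anchored at the start of the string; then one or more of a character in [4-7] (captured as 'key'); then 1 to 4 of a non-whitespace character, then one or more of a word character.
Matches: at [0:19] → '4656o8eGdQ9sh75yT9i'.
The replacement refers to a captured group, so each match is rewritten using its own captured text.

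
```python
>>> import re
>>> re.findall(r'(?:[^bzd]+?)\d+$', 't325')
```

['t325']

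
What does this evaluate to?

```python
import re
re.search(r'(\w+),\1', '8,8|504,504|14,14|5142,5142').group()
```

The backreference `\1` re-matches whatever the first group consumed, character for character.
`re.search` scans for the first position where the pattern succeeds.
The match spans [0:3] → '8,8'.
Captured: group 1 = '8'.

'8,8'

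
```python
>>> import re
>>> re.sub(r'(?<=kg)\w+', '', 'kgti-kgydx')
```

Lookahead/lookbehind check context without consuming it, so the matched span excludes the asserted characters.
Matches: at [2:4] → 'ti'; at [7:10] → 'ydx'.
Every occurrence is swapped for ''.

'kg-kg'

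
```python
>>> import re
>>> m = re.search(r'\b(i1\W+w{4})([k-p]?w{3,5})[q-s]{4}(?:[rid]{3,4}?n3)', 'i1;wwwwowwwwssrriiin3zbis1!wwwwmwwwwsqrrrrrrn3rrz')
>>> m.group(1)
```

Pattern: a word boundary (`\b`, zero-width); then the literal 'i1', then one or more of a non-word character, then exactly 4 of the literal 'w' (captured); then optionally a character in [k-p], then 3 to 5 of the literal 'w' (captured); then exactly 4 of a character in [q-s]; then 3 to 4 of one of [rid] (lazy), then the literal 'n3' (non-capturing group).
`search` walks the string left to right and returns the first match it finds.
The match spans [0:21] → 'i1;wwwwowwwwssrriiin3'.
Captured: group 1 = 'i1;wwww', group 2 = 'owwww'.

'i1;wwww'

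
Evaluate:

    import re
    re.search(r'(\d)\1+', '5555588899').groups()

('5',)

The match spans [0:5] → '55555'.
Captured: group 1 = '5'.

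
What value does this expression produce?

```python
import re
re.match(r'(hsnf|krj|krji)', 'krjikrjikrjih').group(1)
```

'krj'

The regex engine tests alternatives in the order written; an earlier branch that matches wins even if a later one would match more.
`re.match` only tries the pattern at the start of the string.
The match spans [0:3] → 'krj'.
Captured: group 1 = 'krj'.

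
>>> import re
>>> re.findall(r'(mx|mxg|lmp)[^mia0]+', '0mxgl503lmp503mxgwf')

['mx', 'lmp', 'mx']

Branches in `(...|...)` are attempted left-to-right; the first branch that allows the whole pattern to succeed is taken.
Scanning left to right: at [1:6] match 'mxgl5', group 1 = 'mx'; at [8:12] match 'lmp5', group 1 = 'lmp'; at [14:19] match 'mxgwf', group 1 = 'mx'.
One capturing group, so `findall` returns just the captured substring from each match — 3 in all.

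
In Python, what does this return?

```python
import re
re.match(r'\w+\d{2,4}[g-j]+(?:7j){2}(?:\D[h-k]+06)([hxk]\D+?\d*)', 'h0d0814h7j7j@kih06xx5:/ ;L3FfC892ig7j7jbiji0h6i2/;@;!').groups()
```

('xx5',)

The pattern matches one or more of a word character; then 2 to 4 of a digit, then one or more of a character in [g-j], then the literal '7j' repeated 2 times; then a non-digit, then one or more of a character in [h-k], then the literal '06' (non-capturing group); then one of [hxk], then one or more of a non-digit (lazy), then zero or more of a digit (captured).
`re.match` only tries the pattern at the start of the string.
The match spans [0:21] → 'h0d0814h7j7j@kih06xx5'.
Captured: group 1 = 'xx5'.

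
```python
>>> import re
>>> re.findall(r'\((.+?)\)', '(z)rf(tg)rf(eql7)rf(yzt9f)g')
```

With the lazy modifier that quantifier settles for the fewest repetitions that let the rest of the pattern succeed (the atoms after it are unaffected and can still be greedy).
Walking the string: at [0:3] match '(z)', group 1 = 'z'; at [5:9] match '(tg)', group 1 = 'tg'; at [11:17] match '(eql7)', group 1 = 'eql7'; at [19:26] match '(yzt9f)', group 1 = 'yzt9f'.
`findall` collects group 1 from each match (4 total).

['z', 'tg', 'eql7', 'yzt9f']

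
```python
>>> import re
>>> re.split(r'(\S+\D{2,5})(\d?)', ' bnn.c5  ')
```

[' ', 'bnn.c5  ', '', '']

`re.split` interleaves the captured-group text with the surrounding fragments.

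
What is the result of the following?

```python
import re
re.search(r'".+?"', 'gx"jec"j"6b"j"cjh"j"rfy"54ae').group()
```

'"jec"'

The match spans [2:7] → '"jec"'.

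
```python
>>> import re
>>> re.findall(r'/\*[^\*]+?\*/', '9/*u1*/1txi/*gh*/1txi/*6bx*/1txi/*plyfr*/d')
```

With no groups in the pattern, `findall` gives back each whole match — 4 here.

['/*u1*/', '/*gh*/', '/*6bx*/', '/*plyfr*/']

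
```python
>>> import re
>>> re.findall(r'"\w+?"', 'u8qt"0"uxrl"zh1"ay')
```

['"0"', '"zh1"']

`findall` yields the raw match text (2 of them) because the pattern has no groups.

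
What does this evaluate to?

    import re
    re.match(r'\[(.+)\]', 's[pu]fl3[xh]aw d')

None

`re.match` only tries the pattern at the start of the string.
Here position 0 doesn't satisfy it, so the call returns None.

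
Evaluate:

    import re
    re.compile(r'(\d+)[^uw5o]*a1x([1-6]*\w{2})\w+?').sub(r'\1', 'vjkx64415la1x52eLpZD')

The pattern matches one or more of a digit (captured); then zero or more of any character except [uw5o], then the literal 'a1x'; then zero or more of a character in [1-6], then exactly 2 of a word character (captured); then one or more of a word character (lazy).
Matches: at [4:18] → '64415la1x52eLp'.
Each match is replaced using the text its own group 1 captured.

'vjkx64415ZD'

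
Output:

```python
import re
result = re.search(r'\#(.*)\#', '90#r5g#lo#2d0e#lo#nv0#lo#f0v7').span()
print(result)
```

`search` walks the string left to right and returns the first match it finds.
The match spans [2:25] → '#r5g#lo#2d0e#lo#nv0#lo#'.
Captured: group 1 = 'r5g#lo#2d0e#lo#nv0#lo'.

(2, 25)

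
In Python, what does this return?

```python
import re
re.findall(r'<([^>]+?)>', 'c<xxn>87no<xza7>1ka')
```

['xxn', 'xza7']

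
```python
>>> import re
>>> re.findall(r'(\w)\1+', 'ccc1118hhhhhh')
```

['c', '1', 'h']

`\1` has to match the exact text group 1 already captured.
`findall` collects group 1 from each match (3 total).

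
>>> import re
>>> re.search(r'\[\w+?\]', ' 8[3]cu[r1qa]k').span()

(2, 5)

Unlike `match`, `search` isn't anchored — it looks for the pattern anywhere in the string.
The match spans [2:5] → '[3]'.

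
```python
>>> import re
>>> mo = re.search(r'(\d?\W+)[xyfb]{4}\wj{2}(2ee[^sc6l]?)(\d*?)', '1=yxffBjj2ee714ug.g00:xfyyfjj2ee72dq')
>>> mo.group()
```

'1=yxffBjj2ee7'

The pattern matches optionally a digit, then one or more of a non-word character (captured); then exactly 4 of one of [xyfb]; then a word character, then exactly 2 of a literal 'j'; then the literal '2ee', then optionally any character except [sc6l] (captured); then zero or more of a digit (lazy) (captured).
With the lazy modifier that quantifier settles for the fewest repetitions that let the rest of the pattern succeed (the atoms after it are unaffected and can still be greedy).
Unlike `match`, `search` isn't anchored — it looks for the pattern anywhere in the string.
The match spans [0:13] → '1=yxffBjj2ee7'.
Captured: group 1 = '1=', group 2 = '2ee7', group 3 = ''.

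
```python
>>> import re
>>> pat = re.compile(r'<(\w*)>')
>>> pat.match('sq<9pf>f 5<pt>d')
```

With `match`, the pattern is implicitly anchored at the beginning.
Here the pattern fails at index 0, so the call returns None.

None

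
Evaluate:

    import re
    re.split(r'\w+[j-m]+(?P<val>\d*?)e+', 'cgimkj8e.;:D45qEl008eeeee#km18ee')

['', '8', '.;:', '008', '#', '18', '']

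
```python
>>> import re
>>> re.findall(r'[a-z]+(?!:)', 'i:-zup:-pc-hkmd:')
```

['zu', 'pc', 'hkm']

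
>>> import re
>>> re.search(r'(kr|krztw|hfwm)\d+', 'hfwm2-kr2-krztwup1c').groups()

('hfwm',)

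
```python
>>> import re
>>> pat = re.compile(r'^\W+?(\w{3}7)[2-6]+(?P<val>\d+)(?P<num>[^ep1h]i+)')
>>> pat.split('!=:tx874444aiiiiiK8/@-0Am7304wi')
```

Because the pattern has a capturing group, `split` also inserts each captured text between the pieces.

['', 'tx87', '4', 'aiiiii', 'K8/@-0Am7304wi']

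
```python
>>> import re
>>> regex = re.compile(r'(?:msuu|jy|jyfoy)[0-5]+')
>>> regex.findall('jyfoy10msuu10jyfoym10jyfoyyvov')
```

Matches: at [0:7] → 'jyfoy10'; at [7:13] → 'msuu10'.
`findall` yields the raw match text (2 of them) because the pattern has no groups.

['jyfoy10', 'msuu10']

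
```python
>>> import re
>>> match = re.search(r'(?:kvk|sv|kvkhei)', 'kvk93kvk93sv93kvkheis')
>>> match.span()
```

(0, 3)

`re.search` scans for the first position where the pattern succeeds.
The match spans [0:3] → 'kvk'.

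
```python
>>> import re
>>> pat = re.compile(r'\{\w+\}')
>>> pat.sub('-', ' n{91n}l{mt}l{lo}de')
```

Every occurrence is swapped for '-'.

' n-l-l-de'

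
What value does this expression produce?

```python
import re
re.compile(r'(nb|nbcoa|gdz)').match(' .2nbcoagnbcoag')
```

`re.match` only tries the pattern at the start of the string.
Here position 0 doesn't satisfy it, so the call returns None.

None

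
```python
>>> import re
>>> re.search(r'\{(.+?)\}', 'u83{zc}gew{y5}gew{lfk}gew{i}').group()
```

'{zc}'

With the lazy modifier that quantifier settles for the fewest repetitions that let the rest of the pattern succeed (the atoms after it are unaffected and can still be greedy).
`re.search` scans for the first position where the pattern succeeds.
The match spans [3:7] → '{zc}'.
Captured: group 1 = 'zc'.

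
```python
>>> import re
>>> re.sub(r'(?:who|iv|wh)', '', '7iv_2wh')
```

'7_2'

Each match is replaced by ''.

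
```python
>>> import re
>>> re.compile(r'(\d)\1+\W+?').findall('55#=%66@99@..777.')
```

['5', '6', '9', '7']

A backreference is literal: `\1` must see the identical characters the first group matched.
Matches: at [0:3] match '55#', group 1 = '5'; at [5:8] match '66@', group 1 = '6'; at [8:11] match '99@', group 1 = '9'; at [13:17] match '777.', group 1 = '7'.
One capturing group, so `findall` returns just the captured substring from each match — 4 in all.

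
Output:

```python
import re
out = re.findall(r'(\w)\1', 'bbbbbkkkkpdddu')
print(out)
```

The backreference `\1` re-matches whatever the first group consumed, character for character.
Scanning left to right: at [0:2] match 'bb', group 1 = 'b'; at [2:4] match 'bb', group 1 = 'b'; at [5:7] match 'kk', group 1 = 'k'; at [7:9] match 'kk', group 1 = 'k'; at [10:12] match 'dd', group 1 = 'd'.
Because there's exactly one group, `findall` drops the full match and keeps group 1 from each hit.

['b', 'b', 'k', 'k', 'd']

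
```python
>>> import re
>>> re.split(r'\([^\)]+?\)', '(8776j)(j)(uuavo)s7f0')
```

['', '', '', 's7f0']

Matches to split on: at [0:7] → '(8776j)'; at [7:10] → '(j)'; at [10:17] → '(uuavo)'.
Each match becomes a cut point; 4 segments remain.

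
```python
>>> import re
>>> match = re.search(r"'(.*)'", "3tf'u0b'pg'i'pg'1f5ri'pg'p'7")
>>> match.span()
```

(3, 27)

`re.search` tries every starting position until one works.
The match spans [3:27] → "'u0b'pg'i'pg'1f5ri'pg'p'".
Captured: group 1 = "u0b'pg'i'pg'1f5ri'pg'p".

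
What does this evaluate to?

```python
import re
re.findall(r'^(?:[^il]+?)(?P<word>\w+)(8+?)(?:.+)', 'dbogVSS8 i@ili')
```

This matches anchored at the start of the string; then one or more of any character except [il] (lazy) (non-capturing group); then one or more of a word character (captured as 'word'); then one or more of a literal '8' (lazy) (captured); then one or more of any character (non-capturing group).
Scanning left to right: at [0:14] match 'dbogVSS8 i@ili', groups = ('bogVSS', '8').
With 2 capturing groups, `findall` returns a 2-tuple per match.

[('bogVSS', '8')]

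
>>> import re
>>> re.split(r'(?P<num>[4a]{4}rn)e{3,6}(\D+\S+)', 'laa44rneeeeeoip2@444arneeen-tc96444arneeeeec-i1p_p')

The group in the pattern means `split` returns the separators' captures alongside the pieces.

['l', 'aa44rn', 'oip2@444arneeen-tc96444arneeeeec-i1p_p', '']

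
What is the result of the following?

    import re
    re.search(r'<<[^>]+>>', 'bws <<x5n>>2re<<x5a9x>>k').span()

(4, 11)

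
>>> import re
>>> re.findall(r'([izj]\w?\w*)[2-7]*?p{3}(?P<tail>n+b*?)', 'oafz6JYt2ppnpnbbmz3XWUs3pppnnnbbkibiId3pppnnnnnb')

The pattern matches one of [izj], then optionally a word character, then zero or more of a word character (captured); then zero or more of a character in [2-7] (lazy), then exactly 3 of the literal 'p'; then one or more of the literal 'n', then zero or more of a literal 'b' (lazy) (captured as 'tail').
Matches: at [3:47] match 'z6JYt2ppnpnbbmz3XWUs3pppnnnbbkibiId3pppnnnnn', groups = ('z6JYt2ppnpnbbmz3XWUs3pppnnnbbkibiId3', 'nnnnn').
`findall` packs the 2 group values into a tuple for every match.

[('z6JYt2ppnpnbbmz3XWUs3pppnnnbbkibiId3', 'nnnnn')]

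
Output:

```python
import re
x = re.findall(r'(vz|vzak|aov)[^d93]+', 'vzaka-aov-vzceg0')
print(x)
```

['vz']

The regex engine tests alternatives in the order written; an earlier branch that matches wins even if a later one would match more.
With a single group, `findall` returns only what that group captured — 1 item.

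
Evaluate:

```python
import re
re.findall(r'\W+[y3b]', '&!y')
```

['&!y']

Since nothing is captured, `findall` lists the 1 matched substring directly.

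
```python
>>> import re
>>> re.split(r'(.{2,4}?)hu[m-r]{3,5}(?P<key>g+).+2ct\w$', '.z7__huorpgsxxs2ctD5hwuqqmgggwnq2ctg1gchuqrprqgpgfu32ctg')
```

Pattern: 2 to 4 of any character (lazy) (captured); then the literal 'hu', then 3 to 5 of a character in [m-r]; then one or more of a literal 'g' (captured as 'key'); then one or more of any character, then the literal '2ct', then a word character; then anchored at the end.
The group in the pattern means `split` returns the separators' captures alongside the pieces.

['.', 'z7__', 'g', '']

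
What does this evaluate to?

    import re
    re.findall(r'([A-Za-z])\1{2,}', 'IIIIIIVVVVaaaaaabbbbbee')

`\1` has to match the exact text group 1 already captured.
With a single group, `findall` returns only what that group captured — 4 items.

['I', 'V', 'a', 'b']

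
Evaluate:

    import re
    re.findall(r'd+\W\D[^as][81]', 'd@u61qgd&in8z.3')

This matches one or more of the literal 'd', then a non-word character, then a non-digit; then any character except [as], then one of [81].
Scanning left to right: at [0:5] → 'd@u61'; at [7:12] → 'd&in8'.
`findall` yields the raw match text (2 of them) because the pattern has no groups.

['d@u61', 'd&in8']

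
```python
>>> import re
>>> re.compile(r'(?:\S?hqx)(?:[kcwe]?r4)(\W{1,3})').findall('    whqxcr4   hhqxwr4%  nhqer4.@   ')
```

Because there's exactly one group, `findall` drops the full match and keeps group 1 from each hit.

['   ', '%  ']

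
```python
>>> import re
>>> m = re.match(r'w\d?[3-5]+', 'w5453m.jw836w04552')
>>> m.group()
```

'w5453'

This matches a literal 'w', then optionally a digit; then one or more of a character in [3-5].
`match` is anchored at position 0; if the pattern doesn't fit there, it returns None.
The match spans [0:5] → 'w5453'.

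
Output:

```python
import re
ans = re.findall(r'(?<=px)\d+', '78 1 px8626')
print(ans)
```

['8626']

Because the assertion is zero-width, the text it checks is not consumed and won't appear in the result.
Walking the string: at [7:11] → '8626'.
With no groups in the pattern, `findall` gives back each whole match — 1 here.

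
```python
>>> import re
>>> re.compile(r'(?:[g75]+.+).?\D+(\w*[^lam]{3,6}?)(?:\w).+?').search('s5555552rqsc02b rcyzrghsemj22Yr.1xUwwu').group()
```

'5555552rqsc02b rcyzrghsemj22Yr.1xUwwu'

Pattern: one or more of one of [g75], then one or more of any character (non-capturing group); then optionally any character, then one or more of a non-digit; then zero or more of a word character, then 3 to 6 of any character except [lam] (lazy) (captured); then a word character (non-capturing group); then one or more of any character (lazy).
`re.search` tries every starting position until one works.
The match spans [1:38] → '5555552rqsc02b rcyzrghsemj22Yr.1xUwwu'.
Captured: group 1 = '1xUw'.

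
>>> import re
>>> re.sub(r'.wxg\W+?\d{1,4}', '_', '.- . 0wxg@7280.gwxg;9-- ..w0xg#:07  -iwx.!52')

The pattern matches any character; then the literal 'wxg', then one or more of a non-word character (lazy), then 1 to 4 of a digit.
Matches: at [5:14] → '0wxg@7280'; at [15:21] → 'gwxg;9'.
Every occurrence is swapped for '_'.

'.- . _._-- ..w0xg#:07  -iwx.!52'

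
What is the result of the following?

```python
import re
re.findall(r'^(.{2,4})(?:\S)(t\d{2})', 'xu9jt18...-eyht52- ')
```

[('xu9', 't18')]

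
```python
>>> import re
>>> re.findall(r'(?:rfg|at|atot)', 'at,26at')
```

['at', 'at']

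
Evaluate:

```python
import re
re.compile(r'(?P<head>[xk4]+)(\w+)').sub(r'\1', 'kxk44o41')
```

This matches one or more of one of [xk4] (captured as 'head'); then one or more of a word character (captured).
The replacement refers to a captured group, so each match is rewritten using its own captured text.

'kxk44'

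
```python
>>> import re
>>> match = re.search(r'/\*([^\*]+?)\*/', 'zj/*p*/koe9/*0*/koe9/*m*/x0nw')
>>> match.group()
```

The match spans [2:7] → '/*p*/'.

'/*p*/'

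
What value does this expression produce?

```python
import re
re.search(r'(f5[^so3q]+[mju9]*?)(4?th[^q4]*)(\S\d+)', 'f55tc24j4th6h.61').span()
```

(0, 16)

This matches the literal 'f5', then one or more of any character except [so3q], then zero or more of one of [mju9] (lazy) (captured); then optionally the literal '4', then the literal 'th', then zero or more of any character except [q4] (captured); then a non-whitespace character, then one or more of a digit (captured).
The match spans [0:16] → 'f55tc24j4th6h.61'.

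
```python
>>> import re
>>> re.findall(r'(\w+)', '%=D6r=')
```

['D6r']

Because there's exactly one group, `findall` drops the full match and keeps group 1 from the one hit.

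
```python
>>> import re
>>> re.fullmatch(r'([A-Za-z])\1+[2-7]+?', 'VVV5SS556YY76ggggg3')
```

None

`re.fullmatch` requires the pattern to consume the entire string.
Here the pattern can't cover the whole string, so the call returns None.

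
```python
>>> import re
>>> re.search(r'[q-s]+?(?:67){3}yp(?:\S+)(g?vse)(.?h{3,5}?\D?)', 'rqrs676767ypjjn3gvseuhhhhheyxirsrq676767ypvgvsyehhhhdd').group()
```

'rqrs676767ypjjn3gvseuhhhh'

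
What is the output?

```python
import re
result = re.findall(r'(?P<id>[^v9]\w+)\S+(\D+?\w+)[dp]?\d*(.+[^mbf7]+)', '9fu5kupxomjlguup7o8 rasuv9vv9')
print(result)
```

Pattern: any character except [v9], then one or more of a word character (captured as 'id'); then one or more of a non-whitespace character; then one or more of a non-digit (lazy), then one or more of a word character (captured); then optionally one of [dp], then zero or more of a digit; then one or more of any character, then one or more of any character except [mbf7] (captured).
Scanning left to right: at [1:29] match 'fu5kupxomjlguup7o8 rasuv9vv9', groups = ('fu5kupxomjlguup7o', ' rasuv9v', 'v9').
With 3 capturing groups, `findall` returns a 3-tuple per match.

[('fu5kupxomjlguup7o', ' rasuv9v', 'v9')]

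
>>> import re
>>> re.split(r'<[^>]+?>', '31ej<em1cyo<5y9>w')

['31ej', 'w']

Matches to split on: at [4:16] → '<em1cyo<5y9>'.
The string is cut at each match, leaving 2 pieces.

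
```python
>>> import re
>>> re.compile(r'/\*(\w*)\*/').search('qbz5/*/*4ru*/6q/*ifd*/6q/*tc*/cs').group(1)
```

The match spans [6:13] → '/*4ru*/'.
Captured: group 1 = '4ru'.

'4ru'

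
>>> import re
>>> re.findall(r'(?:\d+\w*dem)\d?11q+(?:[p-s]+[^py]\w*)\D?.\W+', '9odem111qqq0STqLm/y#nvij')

['9odem111qqq0STqLm/y#']

The pattern matches one or more of a digit, then zero or more of a word character, then the literal 'dem' (non-capturing group); then optionally a digit, then the literal '11'; then one or more of a literal 'q'; then one or more of a character in [p-s], then any character except [py], then zero or more of a word character (non-capturing group); then optionally a non-digit, then any character, then one or more of a non-word character.
Scanning left to right: at [0:20] → '9odem111qqq0STqLm/y#'.
With no groups in the pattern, `findall` gives back each whole match — 1 here.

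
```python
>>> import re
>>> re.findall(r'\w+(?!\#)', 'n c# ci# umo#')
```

Because the assertion is negative and zero-width, positions next to the forbidden text are skipped.
Scanning left to right: at [0:1] → 'n'; at [5:6] → 'c'; at [9:11] → 'um'.
`findall` yields the raw match text (3 of them) because the pattern has no groups.

['n', 'c', 'um']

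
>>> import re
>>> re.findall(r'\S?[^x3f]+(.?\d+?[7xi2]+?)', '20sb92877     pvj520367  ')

['367']

The pattern matches optionally a non-whitespace character, then one or more of any character except [x3f]; then optionally any character, then one or more of a digit (lazy), then one or more of one of [7xi2] (lazy) (captured).
With a single group, `findall` returns only what that group captured — 1 item.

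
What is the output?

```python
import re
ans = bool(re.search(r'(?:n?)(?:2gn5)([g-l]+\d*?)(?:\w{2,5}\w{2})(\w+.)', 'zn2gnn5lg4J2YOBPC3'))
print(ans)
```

Pattern: optionally a literal 'n' (non-capturing group); then the literal '2gn', then a literal '5' (non-capturing group); then one or more of a character in [g-l], then zero or more of a digit (lazy) (captured); then 2 to 5 of a word character, then exactly 2 of a word character (non-capturing group); then one or more of a word character, then any character (captured).
`re.search` scans for the first position where the pattern succeeds.
Here nothing in the string fits, so the call returns None, and `bool(None)` is False.

False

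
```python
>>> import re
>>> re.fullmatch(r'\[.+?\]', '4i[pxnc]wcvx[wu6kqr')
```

`fullmatch` succeeds only if the pattern covers the string from start to end.
Here the pattern can't cover the whole string, so the call returns None.

None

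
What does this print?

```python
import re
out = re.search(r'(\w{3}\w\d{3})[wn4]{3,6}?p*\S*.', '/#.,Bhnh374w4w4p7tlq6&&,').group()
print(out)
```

Bhnh374w4w4p7tlq6&&,

Pattern: exactly 3 of a word character, then a word character, then exactly 3 of a digit (captured); then 3 to 6 of one of [wn4] (lazy), then zero or more of a literal 'p'; then zero or more of a non-whitespace character, then any character.
`re.search` tries every starting position until one works.
The match spans [4:24] → 'Bhnh374w4w4p7tlq6&&,'.
Captured: group 1 = 'Bhnh374'.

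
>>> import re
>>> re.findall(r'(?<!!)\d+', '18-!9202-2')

The negative lookahead/lookbehind blocks any match where the forbidden context is present.
Since nothing is captured, `findall` lists the 3 matched substrings directly.

['18', '202', '2']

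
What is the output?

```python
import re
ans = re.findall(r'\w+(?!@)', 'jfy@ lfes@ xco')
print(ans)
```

`(?!…)`/`(?<!…)` only lets a position through if the neighbouring text does NOT match; no characters are consumed.
Matches: at [0:2] → 'jf'; at [5:8] → 'lfe'; at [11:14] → 'xco'.
Since nothing is captured, `findall` lists the 3 matched substrings directly.

['jf', 'lfe', 'xco']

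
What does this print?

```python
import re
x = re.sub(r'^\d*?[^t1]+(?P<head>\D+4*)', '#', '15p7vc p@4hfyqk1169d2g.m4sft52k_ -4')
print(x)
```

#1169d2g.m4sft52k_ -4

Pattern: anchored at the start of the string; then zero or more of a digit (lazy), then one or more of any character except [t1]; then one or more of a non-digit, then zero or more of the literal '4' (captured as 'head').
`sub` substitutes '#' at each match site.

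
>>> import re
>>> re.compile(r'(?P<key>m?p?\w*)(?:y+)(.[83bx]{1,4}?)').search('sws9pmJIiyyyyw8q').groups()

('sws9pmJIiyyy', 'w8')

Pattern: optionally the literal 'm', then optionally the literal 'p', then zero or more of a word character (captured as 'key'); then one or more of a literal 'y' (non-capturing group); then any character, then 1 to 4 of one of [83bx] (lazy) (captured).
`re.search` tries every starting position until one works.
The match spans [0:15] → 'sws9pmJIiyyyyw8'.
Captured: group 1 = 'sws9pmJIiyyy', group 2 = 'w8'.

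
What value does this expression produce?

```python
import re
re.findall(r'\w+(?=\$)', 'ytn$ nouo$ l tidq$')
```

['ytn', 'nouo', 'tidq']

The lookaround is zero-width — it requires the adjacent text to match without consuming it, so the asserted text isn't part of the match.
`findall` yields the raw match text (3 of them) because the pattern has no groups.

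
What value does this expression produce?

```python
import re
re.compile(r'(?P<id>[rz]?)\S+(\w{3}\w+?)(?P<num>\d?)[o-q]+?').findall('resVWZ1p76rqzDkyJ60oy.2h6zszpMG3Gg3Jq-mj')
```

[('r', 'Gg3J', '')]

`findall` packs the 3 group values into a tuple for every match.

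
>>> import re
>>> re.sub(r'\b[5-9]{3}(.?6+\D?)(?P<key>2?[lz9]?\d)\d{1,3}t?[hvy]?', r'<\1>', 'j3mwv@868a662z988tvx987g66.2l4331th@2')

'j3mwv@<a66>x987g66.2l4331th@2'

The pattern matches a word boundary (`\b`, zero-width); then exactly 3 of a character in [5-9]; then optionally any character, then one or more of the literal '6', then optionally a non-digit (captured); then optionally a literal '2', then optionally one of [lz9], then a digit (captured as 'key'); then 1 to 3 of a digit, then optionally the literal 't', then optionally one of [hvy].
Matches: at [6:19] → '868a662z988tv'.
`\1` in the replacement pulls in group 1's text for each match.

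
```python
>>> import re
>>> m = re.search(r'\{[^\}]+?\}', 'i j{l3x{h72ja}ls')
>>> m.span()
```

(3, 14)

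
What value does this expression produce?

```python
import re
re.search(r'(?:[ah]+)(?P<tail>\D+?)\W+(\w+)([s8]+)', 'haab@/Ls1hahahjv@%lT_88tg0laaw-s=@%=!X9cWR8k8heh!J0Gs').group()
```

'haab@/Ls'

The pattern matches one or more of one of [ah] (non-capturing group); then one or more of a non-digit (lazy) (captured as 'tail'); then one or more of a non-word character; then one or more of a word character (captured); then one or more of one of [s8] (captured).
`search` walks the string left to right and returns the first match it finds.
The match spans [0:8] → 'haab@/Ls'.
Captured: group 1 = 'b', group 2 = 'L', group 3 = 's'.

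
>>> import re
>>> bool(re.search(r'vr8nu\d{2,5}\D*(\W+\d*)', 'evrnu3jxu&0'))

False

Pattern: the literal 'vr', then the literal '8nu'; then 2 to 5 of a digit, then zero or more of a non-digit; then one or more of a non-word character, then zero or more of a digit (captured).
Here the pattern never matches, so the call returns None, and `bool(None)` is False.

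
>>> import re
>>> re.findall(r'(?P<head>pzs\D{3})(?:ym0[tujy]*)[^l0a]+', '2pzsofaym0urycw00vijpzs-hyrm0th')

This matches the literal 'pzs', then exactly 3 of a non-digit (captured as 'head'); then the literal 'ym0', then zero or more of one of [tujy] (non-capturing group); then one or more of any character except [l0a].
Matches: at [1:15] match 'pzsofaym0urycw', group 1 = 'pzsofa'.
Because there's exactly one group, `findall` drops the full match and keeps group 1 from the one hit.

['pzsofa']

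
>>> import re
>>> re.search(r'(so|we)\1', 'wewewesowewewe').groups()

('we',)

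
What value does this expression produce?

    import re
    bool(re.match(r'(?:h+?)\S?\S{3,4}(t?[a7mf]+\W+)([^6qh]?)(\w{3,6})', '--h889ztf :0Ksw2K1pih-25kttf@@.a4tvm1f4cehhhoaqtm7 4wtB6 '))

This matches one or more of a literal 'h' (lazy) (non-capturing group); then optionally a non-whitespace character, then 3 to 4 of a non-whitespace character; then optionally a literal 't', then one or more of one of [a7mf], then one or more of a non-word character (captured); then optionally any character except [6qh] (captured); then 3 to 6 of a word character (captured).
`re.match` won't scan ahead — the pattern has to work from the very first character.
Here the string doesn't start with a match, so the call returns None, and `bool(None)` is False.

False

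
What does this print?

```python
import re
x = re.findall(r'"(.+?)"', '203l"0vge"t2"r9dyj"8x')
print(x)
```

['0vge', 'r9dyj']

A non-greedy quantifier consumes as few characters as it can — just enough that the remainder of the pattern still matches from where it stops; whatever follows it matches normally.
With a single group, `findall` returns only what that group captured — 2 items.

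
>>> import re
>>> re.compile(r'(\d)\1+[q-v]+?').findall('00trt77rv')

`\1` is not a pattern — it's the concrete string captured by group 1, re-applied verbatim.
One capturing group, so `findall` returns just the captured substring from each match — 2 in all.

['0', '7']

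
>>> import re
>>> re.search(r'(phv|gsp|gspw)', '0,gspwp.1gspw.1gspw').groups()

('gsp',)

The match spans [2:5] → 'gsp'.
Captured: group 1 = 'gsp'.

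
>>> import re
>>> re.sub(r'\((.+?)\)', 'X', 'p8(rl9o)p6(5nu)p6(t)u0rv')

Lazy quantifiers expand one character at a time until the remainder of the pattern can match.
Every occurrence is swapped for 'X'.

'p8Xp6Xp6Xu0rv'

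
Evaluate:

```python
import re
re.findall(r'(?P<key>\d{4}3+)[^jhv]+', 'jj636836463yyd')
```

['63683']

Pattern: exactly 4 of a digit, then one or more of the literal '3' (captured as 'key'); then one or more of any character except [jhv].
`findall` collects group 1 from the one match (1 total).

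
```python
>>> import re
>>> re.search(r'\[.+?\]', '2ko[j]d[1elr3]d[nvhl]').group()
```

'[j]'

A non-greedy quantifier consumes as few characters as it can — just enough that the remainder of the pattern still matches from where it stops; whatever follows it matches normally.
`re.search` scans for the first position where the pattern succeeds.
The match spans [3:6] → '[j]'.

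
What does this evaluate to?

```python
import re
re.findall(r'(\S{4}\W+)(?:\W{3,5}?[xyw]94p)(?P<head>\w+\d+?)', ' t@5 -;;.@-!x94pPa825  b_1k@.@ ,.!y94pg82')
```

Pattern: exactly 4 of a non-whitespace character, then one or more of a non-word character (captured); then 3 to 5 of a non-word character (lazy), then one of [xyw], then the literal '94p' (non-capturing group); then one or more of a word character, then one or more of a digit (lazy) (captured as 'head').
Walking the string: at [23:41] match 'b_1k@.@ ,.!y94pg82', groups = ('b_1k@.@ ', 'g82').
Multiple groups make `findall` return tuples — one 2-tuple for the one match.

[('b_1k@.@ ', 'g82')]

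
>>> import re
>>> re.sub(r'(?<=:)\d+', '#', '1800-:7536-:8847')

The positive lookaround only admits positions where the adjacent text matches; those characters stay outside the span.
Each match is replaced by '#'.

'1800-:#-:#'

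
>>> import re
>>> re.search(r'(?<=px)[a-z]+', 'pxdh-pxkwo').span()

(2, 4)

The `(?=…)`/`(?<=…)` assertion just peeks at neighbouring text; it doesn't advance the match position.
Unlike `match`, `search` isn't anchored — it looks for the pattern anywhere in the string.
The match spans [2:4] → 'dh'.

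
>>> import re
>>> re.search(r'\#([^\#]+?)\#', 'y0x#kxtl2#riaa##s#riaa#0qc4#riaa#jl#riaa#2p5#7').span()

The match spans [3:10] → '#kxtl2#'.

(3, 10)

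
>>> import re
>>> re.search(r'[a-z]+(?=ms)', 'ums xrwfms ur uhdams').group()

'u'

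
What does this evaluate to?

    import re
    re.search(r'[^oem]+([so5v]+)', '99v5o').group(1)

The match spans [0:5] → '99v5o'.
Captured: group 1 = 'o'.

'o'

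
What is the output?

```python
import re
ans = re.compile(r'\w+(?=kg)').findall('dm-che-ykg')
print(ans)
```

['y']

Because the assertion is zero-width, the text it checks is not consumed and won't appear in the result.
Walking the string: at [7:8] → 'y'.
Since nothing is captured, `findall` lists the 1 matched substring directly.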